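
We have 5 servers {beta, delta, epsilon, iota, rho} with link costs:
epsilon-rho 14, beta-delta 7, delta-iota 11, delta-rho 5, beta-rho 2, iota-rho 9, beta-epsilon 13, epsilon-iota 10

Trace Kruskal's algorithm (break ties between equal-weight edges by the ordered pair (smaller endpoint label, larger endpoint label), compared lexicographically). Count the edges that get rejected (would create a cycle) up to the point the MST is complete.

1

Kruskal: consider edges lightest-first.
beta-rho (2): add. Components now {epsilon} {beta,rho} {delta} {iota}
delta-rho (5): add. Components now {epsilon} {beta,delta,rho} {iota}
beta-delta (7): skip — beta and delta already connected.
iota-rho (9): add. Components now {epsilon} {beta,delta,iota,rho}
epsilon-iota (10): add. Components now {beta,delta,epsilon,iota,rho}
Edges rejected before the tree was complete: 1.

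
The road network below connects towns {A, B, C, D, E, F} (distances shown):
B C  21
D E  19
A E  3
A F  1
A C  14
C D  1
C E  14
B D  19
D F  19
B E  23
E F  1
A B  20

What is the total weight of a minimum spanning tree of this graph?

Grow the tree from A using Prim:
Step 1: cheapest edge leaving the tree is A F (1); add F.
Step 2: cheapest edge leaving the tree is E F (1); add E.
Step 3: cheapest edge leaving the tree is A C (14); add C.
Step 4: cheapest edge leaving the tree is C D (1); add D.
Step 5: cheapest edge leaving the tree is B D (19); add B.
MST edges: A F, E F, A C, C D, B D; total weight 1+1+14+1+19 = 36.

36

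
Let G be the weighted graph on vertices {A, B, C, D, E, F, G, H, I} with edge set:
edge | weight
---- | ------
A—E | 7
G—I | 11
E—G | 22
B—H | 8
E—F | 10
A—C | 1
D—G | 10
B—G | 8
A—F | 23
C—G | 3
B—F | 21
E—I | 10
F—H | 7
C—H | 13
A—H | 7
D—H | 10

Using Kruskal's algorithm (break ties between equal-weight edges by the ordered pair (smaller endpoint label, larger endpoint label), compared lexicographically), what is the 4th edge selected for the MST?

A-H

Kruskal: consider edges lightest-first.
A—C (1): add — endpoints in different components.
C—G (3): add — endpoints in different components.
A—E (7): add — endpoints in different components.
A—H (7): add — endpoints in different components.
F—H (7): add — endpoints in different components.
B—G (8): add — endpoints in different components.
B—H (8): skip — B and H already connected.
D—G (10): add — endpoints in different components.
D—H (10): skip — D and H already connected.
E—F (10): skip — E and F already connected.
E—I (10): add — endpoints in different components.
The 4th edge added is A—H.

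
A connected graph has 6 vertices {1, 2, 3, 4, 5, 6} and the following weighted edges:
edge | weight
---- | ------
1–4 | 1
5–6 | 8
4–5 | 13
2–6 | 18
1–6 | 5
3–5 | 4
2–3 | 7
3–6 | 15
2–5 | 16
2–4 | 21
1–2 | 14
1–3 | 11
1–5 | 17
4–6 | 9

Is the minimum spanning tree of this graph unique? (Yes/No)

Yes

Kruskal: consider edges lightest-first.
1–4 (1): add. Components now {1,4} {2} {3} {5} {6}
3–5 (4): add. Components now {1,4} {2} {3,5} {6}
1–6 (5): add. Components now {1,4,6} {2} {3,5}
2–3 (7): add. Components now {1,4,6} {2,3,5}
5–6 (8): add. Components now {1,2,3,4,5,6}
Every non-tree edge has weight strictly greater than the heaviest edge on the tree path between its endpoints, so the MST is unique.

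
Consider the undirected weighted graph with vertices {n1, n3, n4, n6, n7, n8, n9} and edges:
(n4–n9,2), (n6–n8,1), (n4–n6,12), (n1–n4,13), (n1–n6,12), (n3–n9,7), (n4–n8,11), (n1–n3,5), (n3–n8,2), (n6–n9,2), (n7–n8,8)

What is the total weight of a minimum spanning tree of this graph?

Grow the tree from n3 using Prim:
Step 1: cheapest edge leaving the tree is n3–n8 (2); add n8.
Step 2: cheapest edge leaving the tree is n6–n8 (1); add n6.
Step 3: cheapest edge leaving the tree is n6–n9 (2); add n9.
Step 4: cheapest edge leaving the tree is n4–n9 (2); add n4.
Step 5: cheapest edge leaving the tree is n1–n3 (5); add n1.
Step 6: cheapest edge leaving the tree is n7–n8 (8); add n7.
MST edges: n3–n8, n6–n8, n6–n9, n4–n9, n1–n3, n7–n8; total weight 2+1+2+2+5+8 = 20.

20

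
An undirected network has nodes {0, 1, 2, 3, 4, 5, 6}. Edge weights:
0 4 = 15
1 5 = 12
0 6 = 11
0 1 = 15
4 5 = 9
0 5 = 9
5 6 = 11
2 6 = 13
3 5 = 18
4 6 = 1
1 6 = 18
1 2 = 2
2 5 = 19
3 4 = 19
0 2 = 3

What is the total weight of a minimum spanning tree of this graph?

42

Prim, starting at 1.
Step 1: cheapest edge leaving the tree is 1 2 (2); add 2.
Step 2: cheapest edge leaving the tree is 0 2 (3); add 0.
Step 3: cheapest edge leaving the tree is 0 5 (9); add 5.
Step 4: cheapest edge leaving the tree is 4 5 (9); add 4.
Step 5: cheapest edge leaving the tree is 4 6 (1); add 6.
Step 6: cheapest edge leaving the tree is 3 5 (18); add 3.
MST edges: 1 2, 0 2, 0 5, 4 5, 4 6, 3 5; total weight 2+3+9+9+1+18 = 42.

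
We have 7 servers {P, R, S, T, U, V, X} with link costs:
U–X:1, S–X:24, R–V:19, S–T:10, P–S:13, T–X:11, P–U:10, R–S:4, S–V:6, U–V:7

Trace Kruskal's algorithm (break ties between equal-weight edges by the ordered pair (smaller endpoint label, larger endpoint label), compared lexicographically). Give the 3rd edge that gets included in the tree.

S-V

Kruskal: consider edges lightest-first.
U–X (1): add. Components now {V} {U,X} {P} {S} {T} {R}
R–S (4): add. Components now {V} {U,X} {P} {R,S} {T}
S–V (6): add. Components now {R,S,V} {U,X} {P} {T}
U–V (7): add. Components now {R,S,U,V,X} {P} {T}
P–U (10): add. Components now {P,R,S,U,V,X} {T}
S–T (10): add. Components now {P,R,S,T,U,V,X}
The 3rd edge added is S–V.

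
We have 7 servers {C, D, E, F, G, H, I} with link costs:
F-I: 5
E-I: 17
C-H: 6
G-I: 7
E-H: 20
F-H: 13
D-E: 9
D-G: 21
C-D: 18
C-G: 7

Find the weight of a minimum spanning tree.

Prim, starting at G.
Step 1: cheapest edge leaving the tree is C-G (7); add C.
Step 2: cheapest edge leaving the tree is C-H (6); add H.
Step 3: cheapest edge leaving the tree is G-I (7); add I.
Step 4: cheapest edge leaving the tree is F-I (5); add F.
Step 5: cheapest edge leaving the tree is E-I (17); add E.
Step 6: cheapest edge leaving the tree is D-E (9); add D.
MST edges: C-G, C-H, G-I, F-I, E-I, D-E; total weight 7+6+7+5+17+9 = 51.

51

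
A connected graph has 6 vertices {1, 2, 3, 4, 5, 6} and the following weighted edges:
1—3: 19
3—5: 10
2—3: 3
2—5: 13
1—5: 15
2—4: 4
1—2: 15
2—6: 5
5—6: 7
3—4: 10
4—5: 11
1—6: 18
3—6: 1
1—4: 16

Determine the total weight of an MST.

Grow the tree from 5 using Prim:
Step 1: cheapest edge leaving the tree is 5—6 (7); add 6.
Step 2: cheapest edge leaving the tree is 3—6 (1); add 3.
Step 3: cheapest edge leaving the tree is 2—3 (3); add 2.
Step 4: cheapest edge leaving the tree is 2—4 (4); add 4.
Step 5: cheapest edge leaving the tree is 1—2 (15); add 1.
MST edges: 5—6, 3—6, 2—3, 2—4, 1—2; total weight 7+1+3+4+15 = 30.

30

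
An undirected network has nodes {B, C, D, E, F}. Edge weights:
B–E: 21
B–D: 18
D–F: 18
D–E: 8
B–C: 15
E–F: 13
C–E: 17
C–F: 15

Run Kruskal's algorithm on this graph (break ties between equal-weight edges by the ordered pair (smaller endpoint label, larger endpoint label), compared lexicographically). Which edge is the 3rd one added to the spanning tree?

Kruskal's algorithm — process edges by increasing weight (ties by edge label):
D–E (8): add. Components now {B} {C} {D,E} {F}
E–F (13): add. Components now {B} {C} {D,E,F}
B–C (15): add. Components now {B,C} {D,E,F}
C–F (15): add. Components now {B,C,D,E,F}
The 3rd edge added is B–C.

B-C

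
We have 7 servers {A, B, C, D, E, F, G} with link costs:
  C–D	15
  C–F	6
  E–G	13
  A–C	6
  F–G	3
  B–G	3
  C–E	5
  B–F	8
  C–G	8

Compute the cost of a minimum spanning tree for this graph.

38

Prim, starting at A.
Step 1: frontier [A–C 6] → take A–C (6); add C.
Step 2: frontier [C–E 5, C–F 6, C–G 8, C–D 15] → take C–E (5); add E.
Step 3: frontier [C–F 6, C–G 8, C–D 15, E–G 13] → take C–F (6); add F.
Step 4: frontier [C–G 8, C–D 15, E–G 13, F–G 3, B–F 8] → take F–G (3); add G.
Step 5: frontier [C–D 15, B–F 8, B–G 3] → take B–G (3); add B.
Step 6: frontier [C–D 15] → take C–D (15); add D.
MST edges: A–C, C–E, C–F, F–G, B–G, C–D; total weight 6+5+6+3+3+15 = 38.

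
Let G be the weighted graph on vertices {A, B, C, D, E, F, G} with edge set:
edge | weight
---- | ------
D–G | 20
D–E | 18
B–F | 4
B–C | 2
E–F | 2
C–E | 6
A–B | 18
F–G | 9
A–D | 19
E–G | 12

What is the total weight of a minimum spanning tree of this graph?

53

Kruskal: consider edges lightest-first.
B–C (2): add. Components now {A} {B,C} {D} {E} {F} {G}
E–F (2): add. Components now {A} {B,C} {D} {E,F} {G}
B–F (4): add. Components now {A} {B,C,E,F} {D} {G}
C–E (6): skip — C and E already connected.
F–G (9): add. Components now {A} {B,C,E,F,G} {D}
E–G (12): skip — E and G already connected.
A–B (18): add. Components now {A,B,C,E,F,G} {D}
D–E (18): add. Components now {A,B,C,D,E,F,G}
MST edges: B–C, E–F, B–F, F–G, A–B, D–E; total weight 2+2+4+9+18+18 = 53.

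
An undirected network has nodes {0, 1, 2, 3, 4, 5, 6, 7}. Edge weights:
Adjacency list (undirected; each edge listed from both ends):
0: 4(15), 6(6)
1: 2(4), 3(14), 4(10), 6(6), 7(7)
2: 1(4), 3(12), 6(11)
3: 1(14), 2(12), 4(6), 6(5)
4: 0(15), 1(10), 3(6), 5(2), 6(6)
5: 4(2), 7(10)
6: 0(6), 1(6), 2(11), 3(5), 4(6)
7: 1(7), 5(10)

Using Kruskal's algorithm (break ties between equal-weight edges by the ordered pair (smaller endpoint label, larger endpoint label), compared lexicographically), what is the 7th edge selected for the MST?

1-7

Kruskal's algorithm — process edges by increasing weight (ties by edge label):
4–5 (2): add — endpoints in different components.
1–2 (4): add — endpoints in different components.
3–6 (5): add — endpoints in different components.
0–6 (6): add — endpoints in different components.
1–6 (6): add — endpoints in different components.
3–4 (6): add — endpoints in different components.
4–6 (6): skip — 4 and 6 already connected.
1–7 (7): add — endpoints in different components.
The 7th edge added is 1–7.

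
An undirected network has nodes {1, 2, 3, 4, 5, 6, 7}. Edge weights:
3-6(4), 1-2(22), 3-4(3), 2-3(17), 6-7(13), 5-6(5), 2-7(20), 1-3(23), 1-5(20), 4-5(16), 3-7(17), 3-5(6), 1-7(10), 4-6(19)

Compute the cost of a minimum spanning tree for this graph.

Grow the tree from 1 using Prim:
Step 1: cheapest edge leaving the tree is 1-7 (10); add 7.
Step 2: cheapest edge leaving the tree is 6-7 (13); add 6.
Step 3: cheapest edge leaving the tree is 3-6 (4); add 3.
Step 4: cheapest edge leaving the tree is 3-4 (3); add 4.
Step 5: cheapest edge leaving the tree is 5-6 (5); add 5.
Step 6: cheapest edge leaving the tree is 2-3 (17); add 2.
MST edges: 1-7, 6-7, 3-6, 3-4, 5-6, 2-3; total weight 10+13+4+3+5+17 = 52.

52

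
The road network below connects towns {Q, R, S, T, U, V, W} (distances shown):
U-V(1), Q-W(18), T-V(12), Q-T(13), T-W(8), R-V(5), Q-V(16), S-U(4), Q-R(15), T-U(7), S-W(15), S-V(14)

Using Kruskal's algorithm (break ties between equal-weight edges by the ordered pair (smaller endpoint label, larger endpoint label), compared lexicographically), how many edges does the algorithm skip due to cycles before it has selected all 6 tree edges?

1

Kruskal's algorithm — process edges by increasing weight (ties by edge label):
U-V (1): add — endpoints in different components.
S-U (4): add — endpoints in different components.
R-V (5): add — endpoints in different components.
T-U (7): add — endpoints in different components.
T-W (8): add — endpoints in different components.
T-V (12): skip — V and T already connected.
Q-T (13): add — endpoints in different components.
Edges rejected before the tree was complete: 1.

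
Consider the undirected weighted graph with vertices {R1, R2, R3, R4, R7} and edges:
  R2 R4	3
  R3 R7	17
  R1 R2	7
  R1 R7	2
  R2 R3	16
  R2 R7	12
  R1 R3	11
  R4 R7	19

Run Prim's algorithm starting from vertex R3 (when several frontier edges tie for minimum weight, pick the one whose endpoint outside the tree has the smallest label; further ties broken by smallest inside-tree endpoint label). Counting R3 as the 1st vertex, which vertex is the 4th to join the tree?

R2

Grow the tree from R3 using Prim:
Step 1: cheapest edge leaving the tree is R1 R3 (11); add R1.
Step 2: cheapest edge leaving the tree is R1 R7 (2); add R7.
Step 3: cheapest edge leaving the tree is R1 R2 (7); add R2.
Step 4: cheapest edge leaving the tree is R2 R4 (3); add R4.
Vertex order: R3, R1, R7, R2, R4. The 4th vertex is R2.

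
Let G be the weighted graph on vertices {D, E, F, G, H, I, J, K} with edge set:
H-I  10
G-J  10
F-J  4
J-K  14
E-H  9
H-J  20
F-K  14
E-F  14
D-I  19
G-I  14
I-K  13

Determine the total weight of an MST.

Prim, starting at E.
Step 1: frontier [E-H 9, E-F 14] → take E-H (9); add H.
Step 2: frontier [E-F 14, H-I 10, H-J 20] → take H-I (10); add I.
Step 3: frontier [E-F 14, H-J 20, I-K 13, G-I 14, D-I 19] → take I-K (13); add K.
Step 4: frontier [E-F 14, H-J 20, G-I 14, D-I 19, F-K 14, J-K 14] → take E-F (14); add F.
Step 5: frontier [F-J 4, H-J 20, G-I 14, D-I 19, J-K 14] → take F-J (4); add J.
Step 6: frontier [G-I 14, D-I 19, G-J 10] → take G-J (10); add G.
Step 7: frontier [D-I 19] → take D-I (19); add D.
MST edges: E-H, H-I, I-K, E-F, F-J, G-J, D-I; total weight 9+10+13+14+4+10+19 = 79.

79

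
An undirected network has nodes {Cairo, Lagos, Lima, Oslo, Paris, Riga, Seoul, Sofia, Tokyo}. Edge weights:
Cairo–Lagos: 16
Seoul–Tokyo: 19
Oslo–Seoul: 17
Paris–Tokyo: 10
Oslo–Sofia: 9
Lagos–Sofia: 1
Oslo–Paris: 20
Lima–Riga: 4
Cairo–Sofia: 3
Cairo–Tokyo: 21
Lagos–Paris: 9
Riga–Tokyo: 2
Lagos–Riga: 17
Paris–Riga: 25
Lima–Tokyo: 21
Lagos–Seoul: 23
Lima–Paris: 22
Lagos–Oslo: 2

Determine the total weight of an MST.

48

Kruskal: consider edges lightest-first.
Lagos–Sofia (1): add — endpoints in different components.
Lagos–Oslo (2): add — endpoints in different components.
Riga–Tokyo (2): add — endpoints in different components.
Cairo–Sofia (3): add — endpoints in different components.
Lima–Riga (4): add — endpoints in different components.
Lagos–Paris (9): add — endpoints in different components.
Oslo–Sofia (9): skip — Oslo and Sofia already connected.
Paris–Tokyo (10): add — endpoints in different components.
Cairo–Lagos (16): skip — Lagos and Cairo already connected.
Lagos–Riga (17): skip — Lagos and Riga already connected.
Oslo–Seoul (17): add — endpoints in different components.
MST edges: Lagos–Sofia, Lagos–Oslo, Riga–Tokyo, Cairo–Sofia, Lima–Riga, Lagos–Paris, Paris–Tokyo, Oslo–Seoul; total weight 1+2+2+3+4+9+10+17 = 48.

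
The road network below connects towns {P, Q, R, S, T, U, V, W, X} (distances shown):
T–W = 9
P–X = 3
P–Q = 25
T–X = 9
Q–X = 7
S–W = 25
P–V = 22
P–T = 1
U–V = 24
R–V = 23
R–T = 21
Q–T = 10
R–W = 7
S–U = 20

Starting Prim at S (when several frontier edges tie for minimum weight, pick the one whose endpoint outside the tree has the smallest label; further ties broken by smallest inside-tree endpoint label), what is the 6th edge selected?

Grow the tree from S using Prim:
Step 1: frontier [S–U 20, S–W 25] → take S–U (20); add U.
Step 2: frontier [S–W 25, U–V 24] → take U–V (24); add V.
Step 3: frontier [S–W 25, P–V 22, R–V 23] → take P–V (22); add P.
Step 4: frontier [P–T 1, P–X 3, P–Q 25, S–W 25, R–V 23] → take P–T (1); add T.
Step 5: frontier [P–X 3, P–Q 25, S–W 25, T–W 9, T–X 9, Q–T 10, R–T 21, R–V 23] → take P–X (3); add X.
Step 6: frontier [P–Q 25, S–W 25, T–W 9, Q–T 10, R–T 21, R–V 23, Q–X 7] → take Q–X (7); add Q.
Step 7: frontier [S–W 25, T–W 9, R–T 21, R–V 23] → take T–W (9); add W.
Step 8: frontier [R–T 21, R–V 23, R–W 7] → take R–W (7); add R.
The 6th edge added is Q–X.

Q-X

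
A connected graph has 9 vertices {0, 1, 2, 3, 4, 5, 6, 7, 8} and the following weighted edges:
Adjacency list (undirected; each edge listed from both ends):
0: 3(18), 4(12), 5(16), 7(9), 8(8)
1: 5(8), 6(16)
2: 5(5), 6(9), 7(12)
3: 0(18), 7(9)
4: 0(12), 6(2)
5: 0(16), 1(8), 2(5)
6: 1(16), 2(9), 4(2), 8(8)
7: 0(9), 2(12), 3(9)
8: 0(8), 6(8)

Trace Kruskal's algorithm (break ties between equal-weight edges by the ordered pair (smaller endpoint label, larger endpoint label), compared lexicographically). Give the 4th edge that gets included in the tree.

1-5

Kruskal's algorithm — process edges by increasing weight (ties by edge label):
4 6 (2): add — endpoints in different components.
2 5 (5): add — endpoints in different components.
0 8 (8): add — endpoints in different components.
1 5 (8): add — endpoints in different components.
6 8 (8): add — endpoints in different components.
0 7 (9): add — endpoints in different components.
2 6 (9): add — endpoints in different components.
3 7 (9): add — endpoints in different components.
The 4th edge added is 1 5.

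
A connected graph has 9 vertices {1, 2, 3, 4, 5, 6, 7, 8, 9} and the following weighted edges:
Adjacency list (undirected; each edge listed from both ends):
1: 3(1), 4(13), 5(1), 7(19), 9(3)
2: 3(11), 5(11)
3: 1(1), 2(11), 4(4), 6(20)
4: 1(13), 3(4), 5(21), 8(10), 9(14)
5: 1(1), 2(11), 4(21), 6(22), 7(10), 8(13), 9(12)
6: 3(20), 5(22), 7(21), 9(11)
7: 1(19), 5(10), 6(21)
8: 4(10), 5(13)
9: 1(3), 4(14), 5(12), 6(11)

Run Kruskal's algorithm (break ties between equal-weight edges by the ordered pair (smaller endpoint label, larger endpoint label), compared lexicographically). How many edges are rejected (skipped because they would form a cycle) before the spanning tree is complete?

1

Kruskal's algorithm — process edges by increasing weight (ties by edge label):
1–3 (1): add — endpoints in different components.
1–5 (1): add — endpoints in different components.
1–9 (3): add — endpoints in different components.
3–4 (4): add — endpoints in different components.
4–8 (10): add — endpoints in different components.
5–7 (10): add — endpoints in different components.
2–3 (11): add — endpoints in different components.
2–5 (11): skip — 2 and 5 already connected.
6–9 (11): add — endpoints in different components.
Edges rejected before the tree was complete: 1.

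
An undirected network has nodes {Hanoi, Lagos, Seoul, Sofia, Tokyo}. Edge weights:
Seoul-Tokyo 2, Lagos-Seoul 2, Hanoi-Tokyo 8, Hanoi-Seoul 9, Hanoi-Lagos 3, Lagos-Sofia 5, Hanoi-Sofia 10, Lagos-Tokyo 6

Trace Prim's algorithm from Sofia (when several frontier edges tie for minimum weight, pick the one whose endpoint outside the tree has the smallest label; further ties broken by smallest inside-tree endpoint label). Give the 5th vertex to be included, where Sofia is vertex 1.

Grow the tree from Sofia using Prim:
Step 1: cheapest edge leaving the tree is Lagos-Sofia (5); add Lagos.
Step 2: cheapest edge leaving the tree is Lagos-Seoul (2); add Seoul.
Step 3: cheapest edge leaving the tree is Seoul-Tokyo (2); add Tokyo.
Step 4: cheapest edge leaving the tree is Hanoi-Lagos (3); add Hanoi.
Vertex order: Sofia, Lagos, Seoul, Tokyo, Hanoi. The 5th vertex is Hanoi.

Hanoi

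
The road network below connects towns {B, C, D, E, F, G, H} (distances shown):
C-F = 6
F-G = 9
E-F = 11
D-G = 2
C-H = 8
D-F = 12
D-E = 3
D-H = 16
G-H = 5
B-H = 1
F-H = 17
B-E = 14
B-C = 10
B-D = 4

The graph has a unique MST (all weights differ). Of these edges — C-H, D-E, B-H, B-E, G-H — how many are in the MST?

Kruskal's algorithm — process edges by increasing weight (ties by edge label):
B-H (1): add. Components now {B,H} {C} {D} {E} {F} {G}
D-G (2): add. Components now {B,H} {C} {D,G} {E} {F}
D-E (3): add. Components now {B,H} {C} {D,E,G} {F}
B-D (4): add. Components now {B,D,E,G,H} {C} {F}
G-H (5): skip — G and H already connected.
C-F (6): add. Components now {B,D,E,G,H} {C,F}
C-H (8): add. Components now {B,C,D,E,F,G,H}
MST edge set: {B-H, D-G, D-E, B-D, C-F, C-H}.
Of the listed edges, {C-H, D-E, B-H} are in the MST → 3.

3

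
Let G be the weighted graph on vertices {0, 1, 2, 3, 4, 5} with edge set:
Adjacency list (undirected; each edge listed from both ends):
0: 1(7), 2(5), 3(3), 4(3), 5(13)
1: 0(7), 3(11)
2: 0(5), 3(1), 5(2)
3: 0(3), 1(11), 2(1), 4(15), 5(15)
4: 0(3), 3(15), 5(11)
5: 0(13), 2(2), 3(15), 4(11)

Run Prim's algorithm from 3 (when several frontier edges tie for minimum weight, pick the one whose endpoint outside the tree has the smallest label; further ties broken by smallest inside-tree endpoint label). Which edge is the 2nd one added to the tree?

Grow the tree from 3 using Prim:
Step 1: frontier [2-3 1, 0-3 3, 1-3 11, 3-4 15, 3-5 15] → take 2-3 (1); add 2.
Step 2: frontier [2-5 2, 0-2 5, 0-3 3, 1-3 11, 3-4 15, 3-5 15] → take 2-5 (2); add 5.
Step 3: frontier [0-2 5, 0-3 3, 1-3 11, 3-4 15, 4-5 11, 0-5 13] → take 0-3 (3); add 0.
Step 4: frontier [0-4 3, 0-1 7, 1-3 11, 3-4 15, 4-5 11] → take 0-4 (3); add 4.
Step 5: frontier [0-1 7, 1-3 11] → take 0-1 (7); add 1.
The 2nd edge added is 2-5.

2-5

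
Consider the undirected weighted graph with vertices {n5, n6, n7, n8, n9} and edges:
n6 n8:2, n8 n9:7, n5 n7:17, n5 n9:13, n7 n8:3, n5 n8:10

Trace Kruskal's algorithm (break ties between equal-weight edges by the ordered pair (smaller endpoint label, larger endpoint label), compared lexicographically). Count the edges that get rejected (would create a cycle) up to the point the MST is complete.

Sort edges by weight, then run Kruskal:
n6 n8 (2): add. Components now {n7} {n9} {n5} {n6,n8}
n7 n8 (3): add. Components now {n6,n7,n8} {n9} {n5}
n8 n9 (7): add. Components now {n6,n7,n8,n9} {n5}
n5 n8 (10): add. Components now {n5,n6,n7,n8,n9}
Edges rejected before the tree was complete: 0.

0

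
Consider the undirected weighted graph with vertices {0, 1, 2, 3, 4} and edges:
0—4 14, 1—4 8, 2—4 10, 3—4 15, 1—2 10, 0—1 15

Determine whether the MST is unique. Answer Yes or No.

No

Sort edges by weight, then run Kruskal:
1—4 (8): add — endpoints in different components.
1—2 (10): add — endpoints in different components.
2—4 (10): skip — 2 and 4 already connected.
0—4 (14): add — endpoints in different components.
0—1 (15): skip — 0 and 1 already connected.
3—4 (15): add — endpoints in different components.
Non-tree edge 2—4 has weight 10, equal to the heaviest edge on its tree cycle — swapping gives another MST of the same weight. Not unique.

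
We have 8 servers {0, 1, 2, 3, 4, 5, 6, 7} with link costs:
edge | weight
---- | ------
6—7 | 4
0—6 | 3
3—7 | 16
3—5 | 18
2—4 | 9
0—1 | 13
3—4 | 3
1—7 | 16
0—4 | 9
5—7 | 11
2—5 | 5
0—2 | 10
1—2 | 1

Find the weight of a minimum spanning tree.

Prim, starting at 7.
Step 1: cheapest edge leaving the tree is 6—7 (4); add 6.
Step 2: cheapest edge leaving the tree is 0—6 (3); add 0.
Step 3: cheapest edge leaving the tree is 0—4 (9); add 4.
Step 4: cheapest edge leaving the tree is 3—4 (3); add 3.
Step 5: cheapest edge leaving the tree is 2—4 (9); add 2.
Step 6: cheapest edge leaving the tree is 1—2 (1); add 1.
Step 7: cheapest edge leaving the tree is 2—5 (5); add 5.
MST edges: 6—7, 0—6, 0—4, 3—4, 2—4, 1—2, 2—5; total weight 4+3+9+3+9+1+5 = 34.

34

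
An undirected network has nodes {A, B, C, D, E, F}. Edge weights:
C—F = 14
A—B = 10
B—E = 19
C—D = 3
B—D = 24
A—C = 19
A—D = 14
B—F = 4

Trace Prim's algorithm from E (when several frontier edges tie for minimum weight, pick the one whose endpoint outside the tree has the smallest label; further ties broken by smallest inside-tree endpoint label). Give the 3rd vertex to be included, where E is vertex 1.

F

Grow the tree from E using Prim:
Step 1: frontier [B—E 19] → take B—E (19); add B.
Step 2: frontier [B—F 4, A—B 10, B—D 24] → take B—F (4); add F.
Step 3: frontier [A—B 10, B—D 24, C—F 14] → take A—B (10); add A.
Step 4: frontier [A—D 14, A—C 19, B—D 24, C—F 14] → take C—F (14); add C.
Step 5: frontier [A—D 14, B—D 24, C—D 3] → take C—D (3); add D.
Vertex order: E, B, F, A, C, D. The 3rd vertex is F.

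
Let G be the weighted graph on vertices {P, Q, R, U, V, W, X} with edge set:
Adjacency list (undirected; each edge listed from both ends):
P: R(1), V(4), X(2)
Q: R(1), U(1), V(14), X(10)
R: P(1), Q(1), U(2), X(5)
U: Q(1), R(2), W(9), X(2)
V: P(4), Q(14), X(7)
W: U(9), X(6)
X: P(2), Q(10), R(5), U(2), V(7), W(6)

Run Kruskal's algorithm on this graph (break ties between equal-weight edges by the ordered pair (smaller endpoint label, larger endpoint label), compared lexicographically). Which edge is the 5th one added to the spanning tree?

P-V

Kruskal's algorithm — process edges by increasing weight (ties by edge label):
P R (1): add — endpoints in different components.
Q R (1): add — endpoints in different components.
Q U (1): add — endpoints in different components.
P X (2): add — endpoints in different components.
R U (2): skip — U and R already connected.
U X (2): skip — U and X already connected.
P V (4): add — endpoints in different components.
R X (5): skip — X and R already connected.
W X (6): add — endpoints in different components.
The 5th edge added is P V.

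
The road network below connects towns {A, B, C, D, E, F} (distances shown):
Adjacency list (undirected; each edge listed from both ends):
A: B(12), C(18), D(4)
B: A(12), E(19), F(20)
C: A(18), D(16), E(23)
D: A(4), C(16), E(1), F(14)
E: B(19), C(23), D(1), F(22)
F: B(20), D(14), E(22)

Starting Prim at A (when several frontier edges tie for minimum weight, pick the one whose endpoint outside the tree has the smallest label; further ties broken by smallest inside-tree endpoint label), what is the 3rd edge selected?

Grow the tree from A using Prim:
Step 1: cheapest edge leaving the tree is A–D (4); add D.
Step 2: cheapest edge leaving the tree is D–E (1); add E.
Step 3: cheapest edge leaving the tree is A–B (12); add B.
Step 4: cheapest edge leaving the tree is D–F (14); add F.
Step 5: cheapest edge leaving the tree is C–D (16); add C.
The 3rd edge added is A–B.

A-B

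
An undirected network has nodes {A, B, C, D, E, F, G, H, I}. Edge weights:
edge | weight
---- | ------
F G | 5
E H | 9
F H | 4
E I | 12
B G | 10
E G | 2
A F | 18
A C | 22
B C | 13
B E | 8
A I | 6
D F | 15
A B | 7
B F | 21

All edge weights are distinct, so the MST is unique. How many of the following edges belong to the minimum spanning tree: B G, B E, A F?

1

Kruskal: consider edges lightest-first.
E G (2): add — endpoints in different components.
F H (4): add — endpoints in different components.
F G (5): add — endpoints in different components.
A I (6): add — endpoints in different components.
A B (7): add — endpoints in different components.
B E (8): add — endpoints in different components.
E H (9): skip — E and H already connected.
B G (10): skip — B and G already connected.
E I (12): skip — E and I already connected.
B C (13): add — endpoints in different components.
D F (15): add — endpoints in different components.
MST edge set: {E G, F H, F G, A I, A B, B E, B C, D F}.
Of the listed edges, {B E} are in the MST → 1.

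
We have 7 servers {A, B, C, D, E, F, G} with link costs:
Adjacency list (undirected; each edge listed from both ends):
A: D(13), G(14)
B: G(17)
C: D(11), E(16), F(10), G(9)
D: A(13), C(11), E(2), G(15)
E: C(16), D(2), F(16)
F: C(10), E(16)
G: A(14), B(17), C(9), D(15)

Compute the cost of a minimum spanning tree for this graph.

62

Prim, starting at C.
Step 1: cheapest edge leaving the tree is C—G (9); add G.
Step 2: cheapest edge leaving the tree is C—F (10); add F.
Step 3: cheapest edge leaving the tree is C—D (11); add D.
Step 4: cheapest edge leaving the tree is D—E (2); add E.
Step 5: cheapest edge leaving the tree is A—D (13); add A.
Step 6: cheapest edge leaving the tree is B—G (17); add B.
MST edges: C—G, C—F, C—D, D—E, A—D, B—G; total weight 9+10+11+2+13+17 = 62.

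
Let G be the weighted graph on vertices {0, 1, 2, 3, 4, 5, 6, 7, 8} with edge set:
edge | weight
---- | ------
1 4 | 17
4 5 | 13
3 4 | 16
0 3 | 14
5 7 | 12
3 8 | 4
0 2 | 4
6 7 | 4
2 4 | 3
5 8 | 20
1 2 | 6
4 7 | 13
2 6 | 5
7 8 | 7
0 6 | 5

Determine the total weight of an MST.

45

Grow the tree from 7 using Prim:
Step 1: cheapest edge leaving the tree is 6 7 (4); add 6.
Step 2: cheapest edge leaving the tree is 0 6 (5); add 0.
Step 3: cheapest edge leaving the tree is 0 2 (4); add 2.
Step 4: cheapest edge leaving the tree is 2 4 (3); add 4.
Step 5: cheapest edge leaving the tree is 1 2 (6); add 1.
Step 6: cheapest edge leaving the tree is 7 8 (7); add 8.
Step 7: cheapest edge leaving the tree is 3 8 (4); add 3.
Step 8: cheapest edge leaving the tree is 5 7 (12); add 5.
MST edges: 6 7, 0 6, 0 2, 2 4, 1 2, 7 8, 3 8, 5 7; total weight 4+5+4+3+6+7+4+12 = 45.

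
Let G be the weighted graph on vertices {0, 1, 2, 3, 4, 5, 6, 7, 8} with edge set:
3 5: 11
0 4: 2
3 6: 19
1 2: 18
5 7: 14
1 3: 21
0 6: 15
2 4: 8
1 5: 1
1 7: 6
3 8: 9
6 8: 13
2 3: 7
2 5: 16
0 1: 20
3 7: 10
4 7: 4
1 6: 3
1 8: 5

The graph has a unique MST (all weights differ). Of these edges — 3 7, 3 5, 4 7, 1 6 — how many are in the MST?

Kruskal's algorithm — process edges by increasing weight (ties by edge label):
1 5 (1): add — endpoints in different components.
0 4 (2): add — endpoints in different components.
1 6 (3): add — endpoints in different components.
4 7 (4): add — endpoints in different components.
1 8 (5): add — endpoints in different components.
1 7 (6): add — endpoints in different components.
2 3 (7): add — endpoints in different components.
2 4 (8): add — endpoints in different components.
MST edge set: {1 5, 0 4, 1 6, 4 7, 1 8, 1 7, 2 3, 2 4}.
Of the listed edges, {4 7, 1 6} are in the MST → 2.

2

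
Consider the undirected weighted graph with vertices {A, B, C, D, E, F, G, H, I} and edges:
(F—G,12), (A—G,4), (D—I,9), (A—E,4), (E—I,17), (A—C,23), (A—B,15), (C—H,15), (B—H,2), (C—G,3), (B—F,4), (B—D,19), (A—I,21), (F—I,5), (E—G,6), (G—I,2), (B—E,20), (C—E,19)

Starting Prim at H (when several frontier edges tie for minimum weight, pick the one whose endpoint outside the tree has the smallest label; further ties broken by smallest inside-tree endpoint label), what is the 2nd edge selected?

B-F

Prim's algorithm from H:
Step 1: cheapest edge leaving the tree is B—H (2); add B.
Step 2: cheapest edge leaving the tree is B—F (4); add F.
Step 3: cheapest edge leaving the tree is F—I (5); add I.
Step 4: cheapest edge leaving the tree is G—I (2); add G.
Step 5: cheapest edge leaving the tree is C—G (3); add C.
Step 6: cheapest edge leaving the tree is A—G (4); add A.
Step 7: cheapest edge leaving the tree is A—E (4); add E.
Step 8: cheapest edge leaving the tree is D—I (9); add D.
The 2nd edge added is B—F.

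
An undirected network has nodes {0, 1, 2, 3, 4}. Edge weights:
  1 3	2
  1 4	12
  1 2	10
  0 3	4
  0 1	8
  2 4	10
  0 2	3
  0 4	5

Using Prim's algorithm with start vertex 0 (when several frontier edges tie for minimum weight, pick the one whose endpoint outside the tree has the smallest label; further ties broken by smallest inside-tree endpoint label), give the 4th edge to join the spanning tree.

0-4

Grow the tree from 0 using Prim:
Step 1: frontier [0 2 3, 0 3 4, 0 4 5, 0 1 8] → take 0 2 (3); add 2.
Step 2: frontier [0 3 4, 0 4 5, 0 1 8, 1 2 10, 2 4 10] → take 0 3 (4); add 3.
Step 3: frontier [0 4 5, 0 1 8, 1 2 10, 2 4 10, 1 3 2] → take 1 3 (2); add 1.
Step 4: frontier [0 4 5, 1 4 12, 2 4 10] → take 0 4 (5); add 4.
The 4th edge added is 0 4.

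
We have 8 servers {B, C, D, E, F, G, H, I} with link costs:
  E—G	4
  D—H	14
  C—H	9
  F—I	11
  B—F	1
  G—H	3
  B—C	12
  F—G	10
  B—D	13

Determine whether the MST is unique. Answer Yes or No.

Yes

Sort edges by weight, then run Kruskal:
B—F (1): add — endpoints in different components.
G—H (3): add — endpoints in different components.
E—G (4): add — endpoints in different components.
C—H (9): add — endpoints in different components.
F—G (10): add — endpoints in different components.
F—I (11): add — endpoints in different components.
B—C (12): skip — B and C already connected.
B—D (13): add — endpoints in different components.
Every non-tree edge has weight strictly greater than the heaviest edge on the tree path between its endpoints, so the MST is unique.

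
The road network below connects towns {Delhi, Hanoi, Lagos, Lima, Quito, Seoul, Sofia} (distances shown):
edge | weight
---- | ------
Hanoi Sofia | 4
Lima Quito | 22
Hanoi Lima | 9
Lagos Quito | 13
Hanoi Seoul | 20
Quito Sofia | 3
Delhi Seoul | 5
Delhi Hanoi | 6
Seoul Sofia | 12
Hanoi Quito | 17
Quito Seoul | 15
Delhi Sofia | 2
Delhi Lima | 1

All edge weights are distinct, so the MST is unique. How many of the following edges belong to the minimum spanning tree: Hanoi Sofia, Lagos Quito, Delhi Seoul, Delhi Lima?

Kruskal's algorithm — process edges by increasing weight (ties by edge label):
Delhi Lima (1): add. Components now {Delhi,Lima} {Hanoi} {Quito} {Seoul} {Lagos} {Sofia}
Delhi Sofia (2): add. Components now {Delhi,Lima,Sofia} {Hanoi} {Quito} {Seoul} {Lagos}
Quito Sofia (3): add. Components now {Delhi,Lima,Quito,Sofia} {Hanoi} {Seoul} {Lagos}
Hanoi Sofia (4): add. Components now {Delhi,Hanoi,Lima,Quito,Sofia} {Seoul} {Lagos}
Delhi Seoul (5): add. Components now {Delhi,Hanoi,Lima,Quito,Seoul,Sofia} {Lagos}
Delhi Hanoi (6): skip — Delhi and Hanoi already connected.
Hanoi Lima (9): skip — Lima and Hanoi already connected.
Seoul Sofia (12): skip — Seoul and Sofia already connected.
Lagos Quito (13): add. Components now {Delhi,Hanoi,Lagos,Lima,Quito,Seoul,Sofia}
MST edge set: {Delhi Lima, Delhi Sofia, Quito Sofia, Hanoi Sofia, Delhi Seoul, Lagos Quito}.
Of the listed edges, {Hanoi Sofia, Lagos Quito, Delhi Seoul, Delhi Lima} are in the MST → 4.

4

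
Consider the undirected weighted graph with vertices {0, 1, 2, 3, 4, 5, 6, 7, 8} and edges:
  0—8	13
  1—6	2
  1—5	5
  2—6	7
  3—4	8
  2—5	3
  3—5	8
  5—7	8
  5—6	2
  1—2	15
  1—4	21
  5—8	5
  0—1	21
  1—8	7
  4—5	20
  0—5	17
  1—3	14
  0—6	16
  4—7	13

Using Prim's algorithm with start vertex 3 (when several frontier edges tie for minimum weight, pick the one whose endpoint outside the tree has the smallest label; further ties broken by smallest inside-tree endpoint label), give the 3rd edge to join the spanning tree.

Prim, starting at 3.
Step 1: cheapest edge leaving the tree is 3—4 (8); add 4.
Step 2: cheapest edge leaving the tree is 3—5 (8); add 5.
Step 3: cheapest edge leaving the tree is 5—6 (2); add 6.
Step 4: cheapest edge leaving the tree is 1—6 (2); add 1.
Step 5: cheapest edge leaving the tree is 2—5 (3); add 2.
Step 6: cheapest edge leaving the tree is 5—8 (5); add 8.
Step 7: cheapest edge leaving the tree is 5—7 (8); add 7.
Step 8: cheapest edge leaving the tree is 0—8 (13); add 0.
The 3rd edge added is 5—6.

5-6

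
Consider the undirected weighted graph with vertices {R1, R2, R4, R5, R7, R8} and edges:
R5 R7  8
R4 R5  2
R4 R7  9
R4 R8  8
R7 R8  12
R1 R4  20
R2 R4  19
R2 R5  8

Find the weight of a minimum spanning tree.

46

Kruskal's algorithm — process edges by increasing weight (ties by edge label):
R4 R5 (2): add. Components now {R8} {R4,R5} {R7} {R1} {R2}
R2 R5 (8): add. Components now {R8} {R2,R4,R5} {R7} {R1}
R4 R8 (8): add. Components now {R2,R4,R5,R8} {R7} {R1}
R5 R7 (8): add. Components now {R2,R4,R5,R7,R8} {R1}
R4 R7 (9): skip — R7 and R4 already connected.
R7 R8 (12): skip — R8 and R7 already connected.
R2 R4 (19): skip — R4 and R2 already connected.
R1 R4 (20): add. Components now {R1,R2,R4,R5,R7,R8}
MST edges: R4 R5, R2 R5, R4 R8, R5 R7, R1 R4; total weight 2+8+8+8+20 = 46.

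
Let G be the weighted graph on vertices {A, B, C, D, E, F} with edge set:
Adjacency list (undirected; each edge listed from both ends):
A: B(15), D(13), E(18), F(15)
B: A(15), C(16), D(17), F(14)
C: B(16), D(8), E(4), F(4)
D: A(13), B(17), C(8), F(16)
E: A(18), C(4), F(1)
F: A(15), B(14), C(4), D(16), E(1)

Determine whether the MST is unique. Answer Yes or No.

Sort edges by weight, then run Kruskal:
E—F (1): add. Components now {A} {B} {C} {D} {E,F}
C—E (4): add. Components now {A} {B} {C,E,F} {D}
C—F (4): skip — C and F already connected.
C—D (8): add. Components now {A} {B} {C,D,E,F}
A—D (13): add. Components now {A,C,D,E,F} {B}
B—F (14): add. Components now {A,B,C,D,E,F}
Non-tree edge C—F has weight 4, equal to the heaviest edge on its tree cycle — swapping gives another MST of the same weight. Not unique.

No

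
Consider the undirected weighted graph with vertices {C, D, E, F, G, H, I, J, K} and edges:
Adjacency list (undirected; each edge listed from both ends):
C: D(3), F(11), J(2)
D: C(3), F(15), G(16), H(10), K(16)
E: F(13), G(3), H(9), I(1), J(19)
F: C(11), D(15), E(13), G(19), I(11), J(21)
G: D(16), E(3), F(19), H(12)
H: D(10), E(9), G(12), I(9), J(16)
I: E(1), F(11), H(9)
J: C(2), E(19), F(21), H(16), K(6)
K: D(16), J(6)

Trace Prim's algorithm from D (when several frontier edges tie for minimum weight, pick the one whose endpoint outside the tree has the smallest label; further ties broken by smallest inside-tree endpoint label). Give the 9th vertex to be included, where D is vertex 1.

Prim's algorithm from D:
Step 1: cheapest edge leaving the tree is C D (3); add C.
Step 2: cheapest edge leaving the tree is C J (2); add J.
Step 3: cheapest edge leaving the tree is J K (6); add K.
Step 4: cheapest edge leaving the tree is D H (10); add H.
Step 5: cheapest edge leaving the tree is E H (9); add E.
Step 6: cheapest edge leaving the tree is E I (1); add I.
Step 7: cheapest edge leaving the tree is E G (3); add G.
Step 8: cheapest edge leaving the tree is C F (11); add F.
Vertex order: D, C, J, K, H, E, I, G, F. The 9th vertex is F.

F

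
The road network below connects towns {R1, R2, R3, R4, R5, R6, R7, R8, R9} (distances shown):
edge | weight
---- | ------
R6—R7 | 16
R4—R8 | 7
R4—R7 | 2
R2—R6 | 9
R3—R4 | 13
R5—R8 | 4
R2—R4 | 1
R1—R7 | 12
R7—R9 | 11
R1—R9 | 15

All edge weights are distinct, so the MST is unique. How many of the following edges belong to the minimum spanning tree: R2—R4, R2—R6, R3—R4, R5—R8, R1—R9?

Sort edges by weight, then run Kruskal:
R2—R4 (1): add — endpoints in different components.
R4—R7 (2): add — endpoints in different components.
R5—R8 (4): add — endpoints in different components.
R4—R8 (7): add — endpoints in different components.
R2—R6 (9): add — endpoints in different components.
R7—R9 (11): add — endpoints in different components.
R1—R7 (12): add — endpoints in different components.
R3—R4 (13): add — endpoints in different components.
MST edge set: {R2—R4, R4—R7, R5—R8, R4—R8, R2—R6, R7—R9, R1—R7, R3—R4}.
Of the listed edges, {R2—R4, R2—R6, R3—R4, R5—R8} are in the MST → 4.

4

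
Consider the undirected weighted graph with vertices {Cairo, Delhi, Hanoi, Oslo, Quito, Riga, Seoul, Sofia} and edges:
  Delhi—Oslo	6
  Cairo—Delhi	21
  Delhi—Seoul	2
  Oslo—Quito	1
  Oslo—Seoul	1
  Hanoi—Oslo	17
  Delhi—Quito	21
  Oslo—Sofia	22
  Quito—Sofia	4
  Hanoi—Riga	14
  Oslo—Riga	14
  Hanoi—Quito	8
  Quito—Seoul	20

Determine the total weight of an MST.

51

Grow the tree from Oslo using Prim:
Step 1: cheapest edge leaving the tree is Oslo—Quito (1); add Quito.
Step 2: cheapest edge leaving the tree is Oslo—Seoul (1); add Seoul.
Step 3: cheapest edge leaving the tree is Delhi—Seoul (2); add Delhi.
Step 4: cheapest edge leaving the tree is Quito—Sofia (4); add Sofia.
Step 5: cheapest edge leaving the tree is Hanoi—Quito (8); add Hanoi.
Step 6: cheapest edge leaving the tree is Hanoi—Riga (14); add Riga.
Step 7: cheapest edge leaving the tree is Cairo—Delhi (21); add Cairo.
MST edges: Oslo—Quito, Oslo—Seoul, Delhi—Seoul, Quito—Sofia, Hanoi—Quito, Hanoi—Riga, Cairo—Delhi; total weight 1+1+2+4+8+14+21 = 51.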